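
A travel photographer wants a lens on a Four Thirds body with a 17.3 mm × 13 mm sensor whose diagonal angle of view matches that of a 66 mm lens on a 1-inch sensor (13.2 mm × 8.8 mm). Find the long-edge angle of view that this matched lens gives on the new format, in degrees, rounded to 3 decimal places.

Sensor diagonal = √(13.2² + 8.8²) = √251.6800 ≈ 15.8644 mm.
Sensor diagonal = √(17.3² + 13²) = √468.2900 ≈ 21.6400 mm.
Equal diagonal AOV ⇒ f₂ = f₁ · 21.6400/15.8644 = 66 × 1.36406 ≈ 90.0279 mm.
Long-edge AOV on the new format = 2·arctan(17.3 / (2 × 90.0279)) = 2·arctan(0.09608) ≈ 10.9764°.

10.976°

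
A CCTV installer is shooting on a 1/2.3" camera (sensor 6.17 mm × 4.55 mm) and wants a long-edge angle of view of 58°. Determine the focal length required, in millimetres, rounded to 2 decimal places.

5.57 mm

From α = 2·arctan(w/2f) we get f = w / (2·tan(α/2)).
With w = 6.17 mm and α/2 = 29°, tan(α/2) ≈ 0.55431, so f ≈ 6.17 / 1.10862 ≈ 5.5655 mm.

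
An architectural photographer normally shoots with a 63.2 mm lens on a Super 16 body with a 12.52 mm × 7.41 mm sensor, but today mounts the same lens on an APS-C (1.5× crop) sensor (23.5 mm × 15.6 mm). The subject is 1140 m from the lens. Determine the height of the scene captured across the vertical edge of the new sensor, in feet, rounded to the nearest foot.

923 ft

The focal length stays 63.2 mm; the relevant sensor dimension is now h = 15.6 mm. Object distance dₒ = 1140 m = 1.14e+06 mm.
Thin-lens field height W = h·(dₒ − f)/f = 15.6 × (1.14e+06 − 63.2)/63.2 ≈ 281376.805 mm = 281376.805/304.8 ft = 923.152 ft.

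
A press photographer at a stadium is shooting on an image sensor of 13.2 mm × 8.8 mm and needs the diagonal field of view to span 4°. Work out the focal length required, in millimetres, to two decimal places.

227.15 mm

Sensor diagonal = √(13.2² + 8.8²) = √251.6800 ≈ 15.8644 mm.
From α = 2·arctan(d/2f) we get f = d / (2·tan(α/2)).
With d = 15.8644 mm and α/2 = 2°, tan(α/2) ≈ 0.03492, so f ≈ 15.8644 / 0.06984 ≈ 227.1489 mm.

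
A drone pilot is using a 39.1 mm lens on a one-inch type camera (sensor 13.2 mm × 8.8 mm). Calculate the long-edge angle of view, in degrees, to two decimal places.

Angle of view α = 2·arctan(w/2f) with w = 13.2 mm and f = 39.1 mm.
w/2f = 0.16880; arctan(0.16880) ≈ 9.5811°, so α ≈ 19.1622°.

19.16°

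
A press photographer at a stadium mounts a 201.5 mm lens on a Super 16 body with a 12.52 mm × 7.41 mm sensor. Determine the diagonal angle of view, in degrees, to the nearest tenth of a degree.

Sensor diagonal = √(12.52² + 7.41²) = √211.6585 ≈ 14.5485 mm.
Angle of view α = 2·arctan(d/2f) with d = 14.5485 mm and f = 201.5 mm.
d/2f = 0.03610; arctan(0.03610) ≈ 2.0675°, so α ≈ 4.1350°.

4.1°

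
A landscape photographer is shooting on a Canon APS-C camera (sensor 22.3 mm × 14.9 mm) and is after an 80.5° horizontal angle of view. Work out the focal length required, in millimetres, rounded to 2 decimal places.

From α = 2·arctan(w/2f) we get f = w / (2·tan(α/2)).
With w = 22.3 mm and α/2 = 40.25°, tan(α/2) ≈ 0.84656, so f ≈ 22.3 / 1.69312 ≈ 13.1709 mm.

13.17 mm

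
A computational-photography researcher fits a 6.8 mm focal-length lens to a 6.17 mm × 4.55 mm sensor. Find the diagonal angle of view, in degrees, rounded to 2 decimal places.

58.82°

Sensor diagonal = √(6.17² + 4.55²) = √58.7714 ≈ 7.6663 mm.
Angle of view α = 2·arctan(d/2f) with d = 7.6663 mm and f = 6.8 mm.
d/2f = 0.56369; arctan(0.56369) ≈ 29.4097°, so α ≈ 58.8195°.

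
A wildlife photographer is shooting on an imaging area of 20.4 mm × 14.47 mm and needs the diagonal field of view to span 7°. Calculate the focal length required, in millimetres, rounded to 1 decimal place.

204.5 mm

Sensor diagonal = √(20.4² + 14.47²) = √625.5409 ≈ 25.0108 mm.
From α = 2·arctan(d/2f) we get f = d / (2·tan(α/2)).
With d = 25.0108 mm and α/2 = 3.5°, tan(α/2) ≈ 0.06116, so f ≈ 25.0108 / 0.12233 ≈ 204.4616 mm.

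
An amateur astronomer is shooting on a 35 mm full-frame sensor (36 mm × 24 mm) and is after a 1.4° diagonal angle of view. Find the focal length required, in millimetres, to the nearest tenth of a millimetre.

1770.6 mm

Sensor diagonal = √(36² + 24²) = √1872.0000 ≈ 43.2666 mm.
From α = 2·arctan(d/2f) we get f = d / (2·tan(α/2)).
With d = 43.2666 mm and α/2 = 0.7°, tan(α/2) ≈ 0.01222, so f ≈ 43.2666 / 0.02444 ≈ 1770.6222 mm.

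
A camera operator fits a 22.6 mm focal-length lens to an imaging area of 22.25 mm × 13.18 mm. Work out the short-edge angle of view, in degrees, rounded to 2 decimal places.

32.51°

Angle of view α = 2·arctan(h/2f) with h = 13.18 mm and f = 22.6 mm.
h/2f = 0.29159; arctan(0.29159) ≈ 16.2563°, so α ≈ 32.5126°.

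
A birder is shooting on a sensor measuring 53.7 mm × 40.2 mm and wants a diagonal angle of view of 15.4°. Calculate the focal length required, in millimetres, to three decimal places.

248.067 mm

Sensor diagonal = √(53.7² + 40.2²) = √4499.7300 ≈ 67.0800 mm.
From α = 2·arctan(d/2f) we get f = d / (2·tan(α/2)).
With d = 67.0800 mm and α/2 = 7.7°, tan(α/2) ≈ 0.13521, so f ≈ 67.0800 / 0.27041 ≈ 248.0673 mm.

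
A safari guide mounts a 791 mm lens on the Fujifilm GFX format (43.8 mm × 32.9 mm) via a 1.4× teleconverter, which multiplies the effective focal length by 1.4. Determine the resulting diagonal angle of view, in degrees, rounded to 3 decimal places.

Effective focal length f = 791 × 1.4 = 1107.4 mm.
Sensor diagonal = √(43.8² + 32.9²) = √3000.8500 ≈ 54.7800 mm.
α = 2·arctan(54.780 / (2 × 1107.4)) = 2·arctan(0.02473) ≈ 2.8337°.

2.834°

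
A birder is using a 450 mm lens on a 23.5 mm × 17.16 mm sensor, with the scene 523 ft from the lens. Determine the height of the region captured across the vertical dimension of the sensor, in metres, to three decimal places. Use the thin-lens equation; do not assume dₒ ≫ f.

6.062 m

dₒ: 523 ft × 304.8 mm/ft = 159410.39 mm.
Similar triangles through the lens centre give W/dₒ = h/dᵢ; with 1/f = 1/dₒ + 1/dᵢ this gives W = h·(dₒ − f)/f.
W = 17.16 mm × (159410 − 450) / 450 = 17.16 × 353.2453 ≈ 6061.690 mm = 6.06169 m.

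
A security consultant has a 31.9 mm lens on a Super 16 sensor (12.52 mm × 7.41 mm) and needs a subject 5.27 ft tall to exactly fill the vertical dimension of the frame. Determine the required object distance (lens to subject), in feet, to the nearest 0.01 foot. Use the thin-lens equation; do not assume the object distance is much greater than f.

W: 5.27 ft × 304.8 mm/ft = 1606.30 mm.
Magnification m = h/W = dᵢ/dₒ; combined with 1/f = 1/dₒ + 1/dᵢ this gives dₒ = f·(1 + W/h).
dₒ = 31.9 mm × (1 + 1606.3/7.41) = 31.9 × 217.7741 ≈ 6946.993 mm = 6946.993/304.8 ft = 22.792 ft.

22.79 ft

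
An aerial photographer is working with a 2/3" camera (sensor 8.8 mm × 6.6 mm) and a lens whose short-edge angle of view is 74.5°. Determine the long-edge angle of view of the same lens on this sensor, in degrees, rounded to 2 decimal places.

90.79°

From the short-edge AOV: f = 6.6 / (2·tan(37.25°)) = 6.6 / 1.52084 ≈ 4.3397 mm.
Long-edge AOV = 2·arctan(8.8 / (2 × 4.3397)) = 2·arctan(1.01389) ≈ 90.7903°.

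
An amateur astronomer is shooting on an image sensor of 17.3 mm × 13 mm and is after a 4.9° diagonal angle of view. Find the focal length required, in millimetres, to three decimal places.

Sensor diagonal = √(17.3² + 13²) = √468.2900 ≈ 21.6400 mm.
From α = 2·arctan(d/2f) we get f = d / (2·tan(α/2)).
With d = 21.6400 mm and α/2 = 2.45°, tan(α/2) ≈ 0.04279, so f ≈ 21.6400 / 0.08557 ≈ 252.8827 mm.

252.883 mm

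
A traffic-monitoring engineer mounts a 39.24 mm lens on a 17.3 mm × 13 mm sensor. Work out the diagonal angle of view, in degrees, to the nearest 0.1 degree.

Sensor diagonal = √(17.3² + 13²) = √468.2900 ≈ 21.6400 mm.
Angle of view α = 2·arctan(d/2f) with d = 21.6400 mm and f = 39.24 mm.
d/2f = 0.27574; arctan(0.27574) ≈ 15.4156°, so α ≈ 30.8312°.

30.8°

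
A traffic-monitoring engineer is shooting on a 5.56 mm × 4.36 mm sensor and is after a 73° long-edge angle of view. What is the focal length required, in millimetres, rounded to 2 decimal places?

From α = 2·arctan(w/2f) we get f = w / (2·tan(α/2)).
With w = 5.56 mm and α/2 = 36.5°, tan(α/2) ≈ 0.73996, so f ≈ 5.56 / 1.47992 ≈ 3.7570 mm.

3.76 mm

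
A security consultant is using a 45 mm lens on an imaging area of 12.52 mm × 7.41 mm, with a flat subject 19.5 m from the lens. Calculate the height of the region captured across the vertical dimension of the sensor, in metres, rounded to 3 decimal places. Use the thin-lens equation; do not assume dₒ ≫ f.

3.204 m

dₒ: 19.5 m = 19500 mm.
Similar triangles through the lens centre give W/dₒ = h/dᵢ; with 1/f = 1/dₒ + 1/dᵢ this gives W = h·(dₒ − f)/f.
W = 7.41 mm × (19500 − 45) / 45 = 7.41 × 432.3333 ≈ 3203.590 mm = 3.20359 m.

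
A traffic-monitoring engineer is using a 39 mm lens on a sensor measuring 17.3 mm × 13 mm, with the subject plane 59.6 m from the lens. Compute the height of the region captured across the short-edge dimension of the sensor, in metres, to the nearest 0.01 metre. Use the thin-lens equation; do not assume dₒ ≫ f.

dₒ: 59.6 m = 59600 mm.
Similar triangles through the lens centre give W/dₒ = h/dᵢ; with 1/f = 1/dₒ + 1/dᵢ this gives W = h·(dₒ − f)/f.
W = 13 mm × (59600 − 39) / 39 = 13 × 1527.2051 ≈ 19853.667 mm = 19.8537 m.

19.85 m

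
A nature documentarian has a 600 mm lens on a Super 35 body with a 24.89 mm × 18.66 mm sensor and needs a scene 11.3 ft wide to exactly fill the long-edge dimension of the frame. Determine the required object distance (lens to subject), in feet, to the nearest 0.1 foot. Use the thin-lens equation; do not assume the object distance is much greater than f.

274.4 ft

W: 11.3 ft × 304.8 mm/ft = 3444.24 mm.
Magnification m = w/W = dᵢ/dₒ; combined with 1/f = 1/dₒ + 1/dᵢ this gives dₒ = f·(1 + W/w).
dₒ = 600 mm × (1 + 3444.24/24.89) = 600 × 139.3785 ≈ 83627.076 mm = 83627.076/304.8 ft = 274.367 ft.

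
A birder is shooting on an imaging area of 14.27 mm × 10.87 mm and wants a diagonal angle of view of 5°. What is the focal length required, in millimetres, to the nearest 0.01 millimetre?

Sensor diagonal = √(14.27² + 10.87²) = √321.7898 ≈ 17.9385 mm.
From α = 2·arctan(d/2f) we get f = d / (2·tan(α/2)).
With d = 17.9385 mm and α/2 = 2.5°, tan(α/2) ≈ 0.04366, so f ≈ 17.9385 / 0.08732 ≈ 205.4296 mm.

205.43 mm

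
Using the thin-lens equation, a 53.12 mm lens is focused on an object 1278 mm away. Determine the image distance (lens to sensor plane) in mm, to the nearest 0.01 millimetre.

55.42 mm

1/dᵢ = 1/f − 1/dₒ = 1/53.12 − 1/1278 = 0.0180428 mm⁻¹.
dᵢ = 1/0.0180428 ≈ 55.4237 mm.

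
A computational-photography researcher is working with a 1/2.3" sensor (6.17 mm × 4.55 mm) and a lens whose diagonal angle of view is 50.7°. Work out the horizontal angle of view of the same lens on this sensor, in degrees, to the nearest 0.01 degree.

Sensor diagonal = √(6.17² + 4.55²) = √58.7714 ≈ 7.6663 mm.
From the diagonal AOV: f = 7.6663 / (2·tan(25.35°)) = 7.6663 / 0.94753 ≈ 8.0908 mm.
Horizontal AOV = 2·arctan(6.17 / (2 × 8.0908)) = 2·arctan(0.38130) ≈ 41.7436°.

41.74°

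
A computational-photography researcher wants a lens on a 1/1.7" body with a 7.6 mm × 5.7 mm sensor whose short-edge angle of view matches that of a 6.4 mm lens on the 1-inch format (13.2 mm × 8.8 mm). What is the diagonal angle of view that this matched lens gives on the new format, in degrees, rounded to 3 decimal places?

97.776°

Equal short-edge AOV ⇒ f₂ = f₁ · 5.7/8.8 = 6.4 × 0.64773 ≈ 4.1455 mm.
Sensor diagonal = √(7.6² + 5.7²) = √90.2500 ≈ 9.5000 mm.
Diagonal AOV on the new format = 2·arctan(9.5000 / (2 × 4.1455)) = 2·arctan(1.14583) ≈ 97.7758°.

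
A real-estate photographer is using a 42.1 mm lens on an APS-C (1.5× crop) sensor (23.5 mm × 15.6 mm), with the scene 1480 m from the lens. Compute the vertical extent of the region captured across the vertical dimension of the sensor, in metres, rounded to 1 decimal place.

548.4 m

dₒ: 1480 m = 1.48e+06 mm.
Similar triangles through the lens centre give W/dₒ = h/dᵢ; with 1/f = 1/dₒ + 1/dᵢ this gives W = h·(dₒ − f)/f.
W = 15.6 mm × (1.48e+06 − 42.1) / 42.1 = 15.6 × 35153.3943 ≈ 548392.951 mm = 548.393 m.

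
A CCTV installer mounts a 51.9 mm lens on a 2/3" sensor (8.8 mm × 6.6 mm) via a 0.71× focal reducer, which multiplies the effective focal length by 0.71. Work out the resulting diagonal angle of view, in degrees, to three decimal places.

16.978°

Effective focal length f = 51.9 × 0.71 = 36.849 mm.
Sensor diagonal = √(8.8² + 6.6²) = √121.0000 ≈ 11.0000 mm.
α = 2·arctan(11.000 / (2 × 36.849)) = 2·arctan(0.14926) ≈ 16.9783°.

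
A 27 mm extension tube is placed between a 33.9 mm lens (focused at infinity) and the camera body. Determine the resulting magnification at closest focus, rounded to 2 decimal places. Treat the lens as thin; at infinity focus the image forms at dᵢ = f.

The tube moves the image plane from f to f + e, so dᵢ = 33.9 + 27 = 60.9 mm. Focus is achieved when 1/f = 1/dₒ + 1/dᵢ, giving dₒ = 1/(1/f − 1/(f+e)).
Magnification m = dᵢ/dₒ = (f+e)·(1/f − 1/(f+e)) = e/f = 27/33.9 ≈ 0.7965.

0.80×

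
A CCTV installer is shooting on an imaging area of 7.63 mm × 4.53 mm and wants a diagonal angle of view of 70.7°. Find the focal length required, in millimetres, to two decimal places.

Sensor diagonal = √(7.63² + 4.53²) = √78.7378 ≈ 8.8734 mm.
From α = 2·arctan(d/2f) we get f = d / (2·tan(α/2)).
With d = 8.8734 mm and α/2 = 35.35°, tan(α/2) ≈ 0.70935, so f ≈ 8.8734 / 1.41870 ≈ 6.2546 mm.

6.25 mm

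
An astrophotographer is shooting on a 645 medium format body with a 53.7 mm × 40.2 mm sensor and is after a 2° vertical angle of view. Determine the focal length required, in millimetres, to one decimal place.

1151.5 mm

From α = 2·arctan(h/2f) we get f = h / (2·tan(α/2)).
With h = 40.2 mm and α/2 = 1°, tan(α/2) ≈ 0.01746, so f ≈ 40.2 / 0.03491 ≈ 1151.5282 mm.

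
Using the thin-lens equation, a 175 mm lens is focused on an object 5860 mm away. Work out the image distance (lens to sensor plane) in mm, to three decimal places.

180.387 mm

1/dᵢ = 1/f − 1/dₒ = 1/175 − 1/5860 = 0.0055436 mm⁻¹.
dᵢ = 1/0.0055436 ≈ 180.3870 mm.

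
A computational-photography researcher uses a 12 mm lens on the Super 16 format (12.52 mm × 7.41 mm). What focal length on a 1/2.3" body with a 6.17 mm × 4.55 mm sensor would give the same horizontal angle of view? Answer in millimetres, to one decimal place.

Equal angle of view means equal width/f ratio, so f₂ = f₁ · (width₂/width₁) = 12 × 6.17/12.52.
f₂ = 12 × 0.49281 ≈ 5.914 mm.

5.9 mm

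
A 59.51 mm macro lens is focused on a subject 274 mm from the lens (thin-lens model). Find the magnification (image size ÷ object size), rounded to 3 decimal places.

Thin lens: 1/f = 1/dₒ + 1/dᵢ → 1/dᵢ = 1/59.51 − 1/274 = 0.0131543 mm⁻¹, so dᵢ ≈ 76.0210 mm.
Magnification m = dᵢ/dₒ = 76.0210/274 ≈ 0.27745.

0.277×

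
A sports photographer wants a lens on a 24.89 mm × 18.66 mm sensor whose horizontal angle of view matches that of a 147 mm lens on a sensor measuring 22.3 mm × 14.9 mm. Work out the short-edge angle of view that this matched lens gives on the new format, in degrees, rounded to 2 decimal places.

6.51°

Equal horizontal AOV ⇒ f₂ = f₁ · 24.89/22.3 = 147 × 1.11614 ≈ 164.0731 mm.
Short-edge AOV on the new format = 2·arctan(18.66 / (2 × 164.0731)) = 2·arctan(0.05686) ≈ 6.5092°.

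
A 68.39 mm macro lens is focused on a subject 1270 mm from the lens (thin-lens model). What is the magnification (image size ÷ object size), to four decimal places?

0.0569×

Thin lens: 1/f = 1/dₒ + 1/dᵢ → 1/dᵢ = 1/68.39 − 1/1270 = 0.0138346 mm⁻¹, so dᵢ ≈ 72.2824 mm.
Magnification m = dᵢ/dₒ = 72.2824/1270 ≈ 0.05692.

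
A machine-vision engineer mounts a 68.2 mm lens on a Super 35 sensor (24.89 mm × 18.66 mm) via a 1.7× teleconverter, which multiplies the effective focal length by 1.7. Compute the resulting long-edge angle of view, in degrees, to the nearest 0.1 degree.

12.3°

Effective focal length f = 68.2 × 1.7 = 115.94 mm.
α = 2·arctan(24.89 / (2 × 115.94)) = 2·arctan(0.10734) ≈ 12.2533°.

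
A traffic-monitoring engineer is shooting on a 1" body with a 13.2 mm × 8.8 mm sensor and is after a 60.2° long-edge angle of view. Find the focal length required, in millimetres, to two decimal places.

From α = 2·arctan(w/2f) we get f = w / (2·tan(α/2)).
With w = 13.2 mm and α/2 = 30.1°, tan(α/2) ≈ 0.57968, so f ≈ 13.2 / 1.15936 ≈ 11.3856 mm.

11.39 mm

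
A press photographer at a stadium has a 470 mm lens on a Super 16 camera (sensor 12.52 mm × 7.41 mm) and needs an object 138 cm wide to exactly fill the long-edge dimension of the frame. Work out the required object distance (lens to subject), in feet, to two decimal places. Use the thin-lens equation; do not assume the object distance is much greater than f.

171.51 ft

W: 138 cm = 1380 mm.
Magnification m = w/W = dᵢ/dₒ; combined with 1/f = 1/dₒ + 1/dᵢ this gives dₒ = f·(1 + W/w).
dₒ = 470 mm × (1 + 1380/12.52) = 470 × 111.2236 ≈ 52275.112 mm = 52275.112/304.8 ft = 171.506 ft.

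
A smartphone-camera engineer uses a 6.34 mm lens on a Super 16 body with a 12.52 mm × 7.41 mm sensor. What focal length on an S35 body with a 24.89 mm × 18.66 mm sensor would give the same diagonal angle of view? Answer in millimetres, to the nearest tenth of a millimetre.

Sensor diagonal = √(12.52² + 7.41²) = √211.6585 ≈ 14.5485 mm.
Sensor diagonal = √(24.89² + 18.66²) = √967.7077 ≈ 31.1080 mm.
Equal angle of view means equal diagonal/f ratio, so f₂ = f₁ · (diagonal₂/diagonal₁) = 6.34 × 31.1080/14.5485.
f₂ = 6.34 × 2.13823 ≈ 13.556 mm.

13.6 mm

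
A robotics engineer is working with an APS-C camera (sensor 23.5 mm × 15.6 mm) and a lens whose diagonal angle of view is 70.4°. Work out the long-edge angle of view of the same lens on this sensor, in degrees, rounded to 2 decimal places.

Sensor diagonal = √(23.5² + 15.6²) = √795.6100 ≈ 28.2066 mm.
From the diagonal AOV: f = 28.2066 / (2·tan(35.2°)) = 28.2066 / 1.41084 ≈ 19.9927 mm.
Long-edge AOV = 2·arctan(23.5 / (2 × 19.9927)) = 2·arctan(0.58772) ≈ 60.8868°.

60.89°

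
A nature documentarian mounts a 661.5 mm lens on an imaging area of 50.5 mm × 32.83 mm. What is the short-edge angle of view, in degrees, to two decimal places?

Angle of view α = 2·arctan(h/2f) with h = 32.83 mm and f = 661.5 mm.
h/2f = 0.02481; arctan(0.02481) ≈ 1.4215°, so α ≈ 2.8430°.

2.84°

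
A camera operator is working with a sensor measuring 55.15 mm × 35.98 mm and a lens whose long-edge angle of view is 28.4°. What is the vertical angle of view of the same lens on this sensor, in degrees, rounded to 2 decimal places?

From the long-edge AOV: f = 55.15 / (2·tan(14.2°)) = 55.15 / 0.50608 ≈ 108.9753 mm.
Vertical AOV = 2·arctan(35.98 / (2 × 108.9753)) = 2·arctan(0.16508) ≈ 18.7481°.

18.75°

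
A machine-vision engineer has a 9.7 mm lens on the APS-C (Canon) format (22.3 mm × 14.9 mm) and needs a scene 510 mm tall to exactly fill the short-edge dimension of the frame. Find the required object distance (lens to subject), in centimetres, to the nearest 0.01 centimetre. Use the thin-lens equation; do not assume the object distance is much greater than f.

Magnification m = h/W = dᵢ/dₒ; combined with 1/f = 1/dₒ + 1/dᵢ this gives dₒ = f·(1 + W/h).
dₒ = 9.7 mm × (1 + 510/14.9) = 9.7 × 35.2282 ≈ 341.713 mm = 34.1713 cm.

34.17 cm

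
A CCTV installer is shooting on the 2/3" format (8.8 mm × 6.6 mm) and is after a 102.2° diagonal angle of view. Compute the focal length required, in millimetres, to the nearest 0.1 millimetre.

4.4 mm

Sensor diagonal = √(8.8² + 6.6²) = √121.0000 ≈ 11.0000 mm.
From α = 2·arctan(d/2f) we get f = d / (2·tan(α/2)).
With d = 11.0000 mm and α/2 = 51.1°, tan(α/2) ≈ 1.23931, so f ≈ 11.0000 / 2.47863 ≈ 4.4379 mm.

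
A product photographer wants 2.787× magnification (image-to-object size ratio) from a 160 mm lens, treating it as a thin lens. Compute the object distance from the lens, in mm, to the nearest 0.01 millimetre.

217.41 mm

With m = dᵢ/dₒ and 1/f = 1/dₒ + 1/dᵢ, substituting dᵢ = m·dₒ gives 1/f = (1 + 1/m)/dₒ, hence dₒ = f·(1 + 1/m).
dₒ = 160 × (1 + 1/2.787) = 160 × 1.35881 ≈ 217.409 mm.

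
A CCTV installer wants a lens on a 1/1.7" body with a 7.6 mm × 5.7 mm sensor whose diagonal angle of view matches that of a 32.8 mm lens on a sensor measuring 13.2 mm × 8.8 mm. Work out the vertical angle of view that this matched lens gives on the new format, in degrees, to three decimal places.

Sensor diagonal = √(13.2² + 8.8²) = √251.6800 ≈ 15.8644 mm.
Sensor diagonal = √(7.6² + 5.7²) = √90.2500 ≈ 9.5000 mm.
Equal diagonal AOV ⇒ f₂ = f₁ · 9.5000/15.8644 = 32.8 × 0.59882 ≈ 19.6414 mm.
Vertical AOV on the new format = 2·arctan(5.7 / (2 × 19.6414)) = 2·arctan(0.14510) ≈ 16.5122°.

16.512°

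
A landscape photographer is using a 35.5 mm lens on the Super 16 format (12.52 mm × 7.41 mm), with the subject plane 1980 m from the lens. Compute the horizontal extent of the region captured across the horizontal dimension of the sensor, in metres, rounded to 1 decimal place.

dₒ: 1980 m = 1.98e+06 mm.
Similar triangles through the lens centre give W/dₒ = w/dᵢ; with 1/f = 1/dₒ + 1/dᵢ this gives W = w·(dₒ − f)/f.
W = 12.52 mm × (1.98e+06 − 35.5) / 35.5 = 12.52 × 55773.6479 ≈ 698286.072 mm = 698.286 m.

698.3 m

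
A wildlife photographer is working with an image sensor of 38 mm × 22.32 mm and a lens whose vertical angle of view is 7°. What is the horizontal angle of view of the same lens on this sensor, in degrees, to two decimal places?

From the vertical AOV: f = 22.32 / (2·tan(3.5°)) = 22.32 / 0.12233 ≈ 182.4644 mm.
Horizontal AOV = 2·arctan(38 / (2 × 182.4644)) = 2·arctan(0.10413) ≈ 11.8896°.

11.89°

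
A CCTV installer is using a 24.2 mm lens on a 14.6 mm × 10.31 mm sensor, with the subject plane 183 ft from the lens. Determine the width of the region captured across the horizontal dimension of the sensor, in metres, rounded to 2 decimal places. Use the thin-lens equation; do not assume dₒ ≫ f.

dₒ: 183 ft × 304.8 mm/ft = 55778.40 mm.
Similar triangles through the lens centre give W/dₒ = w/dᵢ; with 1/f = 1/dₒ + 1/dᵢ this gives W = w·(dₒ − f)/f.
W = 14.6 mm × (55778.4 − 24.2) / 24.2 = 14.6 × 2303.8925 ≈ 33636.830 mm = 33.6368 m.

33.64 m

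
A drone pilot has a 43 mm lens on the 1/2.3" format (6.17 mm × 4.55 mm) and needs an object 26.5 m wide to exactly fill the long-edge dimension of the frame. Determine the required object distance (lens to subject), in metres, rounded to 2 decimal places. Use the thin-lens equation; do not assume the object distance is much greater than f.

184.73 m

W: 26.5 m = 26500 mm.
Magnification m = w/W = dᵢ/dₒ; combined with 1/f = 1/dₒ + 1/dᵢ this gives dₒ = f·(1 + W/w).
dₒ = 43 mm × (1 + 26500/6.17) = 43 × 4295.9757 ≈ 184726.955 mm = 184.727 m.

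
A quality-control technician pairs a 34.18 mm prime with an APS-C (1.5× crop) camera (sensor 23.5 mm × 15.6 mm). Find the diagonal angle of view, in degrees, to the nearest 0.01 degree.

Sensor diagonal = √(23.5² + 15.6²) = √795.6100 ≈ 28.2066 mm.
Angle of view α = 2·arctan(d/2f) with d = 28.2066 mm and f = 34.18 mm.
d/2f = 0.41262; arctan(0.41262) ≈ 22.4219°, so α ≈ 44.8438°.

44.84°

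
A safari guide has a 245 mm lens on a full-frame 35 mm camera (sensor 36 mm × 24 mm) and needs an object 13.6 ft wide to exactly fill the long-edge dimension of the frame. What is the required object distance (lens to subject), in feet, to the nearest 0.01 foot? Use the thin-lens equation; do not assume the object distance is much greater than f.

93.36 ft

W: 13.6 ft × 304.8 mm/ft = 4145.28 mm.
Magnification m = w/W = dᵢ/dₒ; combined with 1/f = 1/dₒ + 1/dᵢ this gives dₒ = f·(1 + W/w).
dₒ = 245 mm × (1 + 4145.28/36) = 245 × 116.1467 ≈ 28455.932 mm = 28455.932/304.8 ft = 93.3594 ft.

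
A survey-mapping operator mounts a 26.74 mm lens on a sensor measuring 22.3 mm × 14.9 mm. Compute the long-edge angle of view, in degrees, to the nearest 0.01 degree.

45.27°

Angle of view α = 2·arctan(w/2f) with w = 22.3 mm and f = 26.74 mm.
w/2f = 0.41698; arctan(0.41698) ≈ 22.6351°, so α ≈ 45.2702°.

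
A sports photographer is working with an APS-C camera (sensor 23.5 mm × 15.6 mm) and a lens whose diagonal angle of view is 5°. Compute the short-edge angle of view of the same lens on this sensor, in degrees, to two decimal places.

2.77°

Sensor diagonal = √(23.5² + 15.6²) = √795.6100 ≈ 28.2066 mm.
From the diagonal AOV: f = 28.2066 / (2·tan(2.5°)) = 28.2066 / 0.08732 ≈ 323.0182 mm.
Short-edge AOV = 2·arctan(15.6 / (2 × 323.0182)) = 2·arctan(0.02415) ≈ 2.7665°.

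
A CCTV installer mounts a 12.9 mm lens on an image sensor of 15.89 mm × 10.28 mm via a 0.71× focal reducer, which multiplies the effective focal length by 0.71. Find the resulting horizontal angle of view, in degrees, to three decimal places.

81.880°

Effective focal length f = 12.9 × 0.71 = 9.159 mm.
α = 2·arctan(15.89 / (2 × 9.159)) = 2·arctan(0.86745) ≈ 81.8802°.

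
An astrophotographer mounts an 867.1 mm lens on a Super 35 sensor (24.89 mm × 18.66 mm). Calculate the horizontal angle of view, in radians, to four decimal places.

0.0287 rad

Angle of view α = 2·arctan(w/2f) with w = 24.89 mm and f = 867.1 mm.
w/2f = 0.01435; arctan(0.01435) ≈ 0.0144 rad, so α ≈ 0.0287 rad.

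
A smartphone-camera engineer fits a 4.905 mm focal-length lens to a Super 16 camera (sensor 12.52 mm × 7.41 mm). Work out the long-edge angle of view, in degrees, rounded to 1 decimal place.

Angle of view α = 2·arctan(w/2f) with w = 12.52 mm and f = 4.905 mm.
w/2f = 1.27625; arctan(1.27625) ≈ 51.9197°, so α ≈ 103.8393°.

103.8°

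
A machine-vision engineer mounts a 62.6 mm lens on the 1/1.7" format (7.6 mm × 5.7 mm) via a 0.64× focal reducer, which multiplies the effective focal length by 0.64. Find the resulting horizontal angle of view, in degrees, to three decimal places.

Effective focal length f = 62.6 × 0.64 = 40.064 mm.
α = 2·arctan(7.6 / (2 × 40.064)) = 2·arctan(0.09485) ≈ 10.8364°.

10.836°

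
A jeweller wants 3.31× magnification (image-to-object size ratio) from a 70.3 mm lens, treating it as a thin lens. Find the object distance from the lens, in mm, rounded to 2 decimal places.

91.54 mm

With m = dᵢ/dₒ and 1/f = 1/dₒ + 1/dᵢ, substituting dᵢ = m·dₒ gives 1/f = (1 + 1/m)/dₒ, hence dₒ = f·(1 + 1/m).
dₒ = 70.3 × (1 + 1/3.31) = 70.3 × 1.30211 ≈ 91.539 mm.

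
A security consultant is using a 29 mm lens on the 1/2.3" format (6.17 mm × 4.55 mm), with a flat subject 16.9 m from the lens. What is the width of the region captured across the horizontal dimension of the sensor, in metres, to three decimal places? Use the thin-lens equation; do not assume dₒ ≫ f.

dₒ: 16.9 m = 16900 mm.
Similar triangles through the lens centre give W/dₒ = w/dᵢ; with 1/f = 1/dₒ + 1/dᵢ this gives W = w·(dₒ − f)/f.
W = 6.17 mm × (16900 − 29) / 29 = 6.17 × 581.7586 ≈ 3589.451 mm = 3.58945 m.

3.589 m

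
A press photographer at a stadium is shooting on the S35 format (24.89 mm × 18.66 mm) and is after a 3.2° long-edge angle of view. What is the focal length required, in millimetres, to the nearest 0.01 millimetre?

445.54 mm

From α = 2·arctan(w/2f) we get f = w / (2·tan(α/2)).
With w = 24.89 mm and α/2 = 1.6°, tan(α/2) ≈ 0.02793, so f ≈ 24.89 / 0.05587 ≈ 445.5379 mm.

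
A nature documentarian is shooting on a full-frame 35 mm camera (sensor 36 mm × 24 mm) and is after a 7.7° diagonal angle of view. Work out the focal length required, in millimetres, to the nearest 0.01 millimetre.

321.46 mm

Sensor diagonal = √(36² + 24²) = √1872.0000 ≈ 43.2666 mm.
From α = 2·arctan(d/2f) we get f = d / (2·tan(α/2)).
With d = 43.2666 mm and α/2 = 3.85°, tan(α/2) ≈ 0.06730, so f ≈ 43.2666 / 0.13459 ≈ 321.4626 mm.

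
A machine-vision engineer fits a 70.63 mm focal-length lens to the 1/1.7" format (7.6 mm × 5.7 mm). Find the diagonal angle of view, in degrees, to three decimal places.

Sensor diagonal = √(7.6² + 5.7²) = √90.2500 ≈ 9.5000 mm.
Angle of view α = 2·arctan(d/2f) with d = 9.5000 mm and f = 70.63 mm.
d/2f = 0.06725; arctan(0.06725) ≈ 3.8475°, so α ≈ 7.6949°.

7.695°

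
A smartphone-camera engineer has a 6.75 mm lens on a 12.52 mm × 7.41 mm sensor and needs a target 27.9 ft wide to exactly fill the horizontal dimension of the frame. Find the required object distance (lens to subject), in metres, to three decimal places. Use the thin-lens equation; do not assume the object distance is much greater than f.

W: 27.9 ft × 304.8 mm/ft = 8503.92 mm.
Magnification m = w/W = dᵢ/dₒ; combined with 1/f = 1/dₒ + 1/dᵢ this gives dₒ = f·(1 + W/w).
dₒ = 6.75 mm × (1 + 8503.92/12.52) = 6.75 × 680.2268 ≈ 4591.531 mm = 4.59153 m.

4.592 m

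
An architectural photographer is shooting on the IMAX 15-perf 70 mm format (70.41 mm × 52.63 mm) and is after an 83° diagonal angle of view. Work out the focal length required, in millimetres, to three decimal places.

Sensor diagonal = √(70.41² + 52.63²) = √7727.4850 ≈ 87.9061 mm.
From α = 2·arctan(d/2f) we get f = d / (2·tan(α/2)).
With d = 87.9061 mm and α/2 = 41.5°, tan(α/2) ≈ 0.88473, so f ≈ 87.9061 / 1.76945 ≈ 49.6799 mm.

49.680 mm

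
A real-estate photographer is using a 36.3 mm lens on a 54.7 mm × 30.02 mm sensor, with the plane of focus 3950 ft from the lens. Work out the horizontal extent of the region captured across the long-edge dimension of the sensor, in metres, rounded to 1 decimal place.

dₒ: 3950 ft × 304.8 mm/ft = 1203959.96 mm.
Similar triangles through the lens centre give W/dₒ = w/dᵢ; with 1/f = 1/dₒ + 1/dᵢ this gives W = w·(dₒ − f)/f.
W = 54.7 mm × (1.20396e+06 − 36.3) / 36.3 = 54.7 × 33165.9411 ≈ 1814176.977 mm = 1814.18 m.

1814.2 m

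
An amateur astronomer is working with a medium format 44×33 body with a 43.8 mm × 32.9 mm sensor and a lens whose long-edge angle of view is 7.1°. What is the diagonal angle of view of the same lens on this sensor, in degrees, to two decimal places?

From the long-edge AOV: f = 43.8 / (2·tan(3.55°)) = 43.8 / 0.12408 ≈ 353.0061 mm.
Sensor diagonal = √(43.8² + 32.9²) = √3000.8500 ≈ 54.7800 mm.
Diagonal AOV = 2·arctan(54.7800 / (2 × 353.0061)) = 2·arctan(0.07759) ≈ 8.8735°.

8.87°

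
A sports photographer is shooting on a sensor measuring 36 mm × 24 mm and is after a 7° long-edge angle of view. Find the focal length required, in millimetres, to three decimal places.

294.297 mm

From α = 2·arctan(w/2f) we get f = w / (2·tan(α/2)).
With w = 36 mm and α/2 = 3.5°, tan(α/2) ≈ 0.06116, so f ≈ 36 / 0.12233 ≈ 294.2974 mm.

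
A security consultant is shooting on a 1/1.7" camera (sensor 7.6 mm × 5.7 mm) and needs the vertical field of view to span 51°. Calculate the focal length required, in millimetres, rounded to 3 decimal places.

5.975 mm

From α = 2·arctan(h/2f) we get f = h / (2·tan(α/2)).
With h = 5.7 mm and α/2 = 25.5°, tan(α/2) ≈ 0.47698, so f ≈ 5.7 / 0.95395 ≈ 5.9751 mm.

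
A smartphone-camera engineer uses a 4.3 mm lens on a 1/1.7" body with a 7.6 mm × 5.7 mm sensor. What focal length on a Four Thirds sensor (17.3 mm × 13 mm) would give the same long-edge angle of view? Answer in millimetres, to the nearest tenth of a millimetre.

9.8 mm

Equal angle of view means equal width/f ratio, so f₂ = f₁ · (width₂/width₁) = 4.3 × 17.3/7.6.
f₂ = 4.3 × 2.27632 ≈ 9.788 mm.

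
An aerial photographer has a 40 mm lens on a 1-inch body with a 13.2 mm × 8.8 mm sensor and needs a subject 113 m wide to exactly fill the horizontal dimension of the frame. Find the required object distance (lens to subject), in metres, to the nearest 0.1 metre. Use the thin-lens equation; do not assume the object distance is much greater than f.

W: 113 m = 113000 mm.
Magnification m = w/W = dᵢ/dₒ; combined with 1/f = 1/dₒ + 1/dᵢ this gives dₒ = f·(1 + W/w).
dₒ = 40 mm × (1 + 113000/13.2) = 40 × 8561.6061 ≈ 342464.242 mm = 342.464 m.

342.5 m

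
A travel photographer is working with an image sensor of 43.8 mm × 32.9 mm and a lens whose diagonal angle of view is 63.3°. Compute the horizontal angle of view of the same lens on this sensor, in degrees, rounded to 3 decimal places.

Sensor diagonal = √(43.8² + 32.9²) = √3000.8500 ≈ 54.7800 mm.
From the diagonal AOV: f = 54.7800 / (2·tan(31.65°)) = 54.7800 / 1.23282 ≈ 44.4349 mm.
Horizontal AOV = 2·arctan(43.8 / (2 × 44.4349)) = 2·arctan(0.49286) ≈ 52.4733°.

52.473°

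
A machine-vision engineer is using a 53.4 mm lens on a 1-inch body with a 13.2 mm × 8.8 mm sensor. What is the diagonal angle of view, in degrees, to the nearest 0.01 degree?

Sensor diagonal = √(13.2² + 8.8²) = √251.6800 ≈ 15.8644 mm.
Angle of view α = 2·arctan(d/2f) with d = 15.8644 mm and f = 53.4 mm.
d/2f = 0.14854; arctan(0.14854) ≈ 8.4491°, so α ≈ 16.8982°.

16.90°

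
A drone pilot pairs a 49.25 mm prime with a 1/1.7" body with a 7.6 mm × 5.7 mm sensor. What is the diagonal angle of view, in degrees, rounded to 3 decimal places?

11.018°

Sensor diagonal = √(7.6² + 5.7²) = √90.2500 ≈ 9.5000 mm.
Angle of view α = 2·arctan(d/2f) with d = 9.5000 mm and f = 49.25 mm.
d/2f = 0.09645; arctan(0.09645) ≈ 5.5089°, so α ≈ 11.0179°.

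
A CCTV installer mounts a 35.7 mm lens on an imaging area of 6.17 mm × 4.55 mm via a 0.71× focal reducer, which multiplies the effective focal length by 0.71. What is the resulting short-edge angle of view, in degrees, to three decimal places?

10.258°

Effective focal length f = 35.7 × 0.71 = 25.347 mm.
α = 2·arctan(4.55 / (2 × 25.347)) = 2·arctan(0.08975) ≈ 10.2576°.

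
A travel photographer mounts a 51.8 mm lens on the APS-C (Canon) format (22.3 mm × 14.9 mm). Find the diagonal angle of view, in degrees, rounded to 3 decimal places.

Sensor diagonal = √(22.3² + 14.9²) = √719.3000 ≈ 26.8198 mm.
Angle of view α = 2·arctan(d/2f) with d = 26.8198 mm and f = 51.8 mm.
d/2f = 0.25888; arctan(0.25888) ≈ 14.5140°, so α ≈ 29.0280°.

29.028°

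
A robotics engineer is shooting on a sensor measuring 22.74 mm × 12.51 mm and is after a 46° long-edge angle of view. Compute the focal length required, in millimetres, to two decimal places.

From α = 2·arctan(w/2f) we get f = w / (2·tan(α/2)).
With w = 22.74 mm and α/2 = 23°, tan(α/2) ≈ 0.42447, so f ≈ 22.74 / 0.84895 ≈ 26.7860 mm.

26.79 mm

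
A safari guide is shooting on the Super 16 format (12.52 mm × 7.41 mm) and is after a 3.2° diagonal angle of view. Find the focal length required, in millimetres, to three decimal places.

260.422 mm

Sensor diagonal = √(12.52² + 7.41²) = √211.6585 ≈ 14.5485 mm.
From α = 2·arctan(d/2f) we get f = d / (2·tan(α/2)).
With d = 14.5485 mm and α/2 = 1.6°, tan(α/2) ≈ 0.02793, so f ≈ 14.5485 / 0.05587 ≈ 260.4220 mm.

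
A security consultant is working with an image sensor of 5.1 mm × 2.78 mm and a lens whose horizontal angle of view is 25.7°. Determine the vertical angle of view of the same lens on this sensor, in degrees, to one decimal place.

From the horizontal AOV: f = 5.1 / (2·tan(12.85°)) = 5.1 / 0.45622 ≈ 11.1787 mm.
Vertical AOV = 2·arctan(2.78 / (2 × 11.1787)) = 2·arctan(0.12434) ≈ 14.1760°.

14.2°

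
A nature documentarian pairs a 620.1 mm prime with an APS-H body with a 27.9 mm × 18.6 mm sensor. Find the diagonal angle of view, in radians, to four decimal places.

Sensor diagonal = √(27.9² + 18.6²) = √1124.3700 ≈ 33.5316 mm.
Angle of view α = 2·arctan(d/2f) with d = 33.5316 mm and f = 620.1 mm.
d/2f = 0.02704; arctan(0.02704) ≈ 0.0270 rad, so α ≈ 0.0541 rad.

0.0541 rad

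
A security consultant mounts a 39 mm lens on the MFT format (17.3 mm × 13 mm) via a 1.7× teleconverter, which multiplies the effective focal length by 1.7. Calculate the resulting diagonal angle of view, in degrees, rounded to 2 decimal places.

Effective focal length f = 39 × 1.7 = 66.3 mm.
Sensor diagonal = √(17.3² + 13²) = √468.2900 ≈ 21.6400 mm.
α = 2·arctan(21.640 / (2 × 66.3)) = 2·arctan(0.16320) ≈ 18.5377°.

18.54°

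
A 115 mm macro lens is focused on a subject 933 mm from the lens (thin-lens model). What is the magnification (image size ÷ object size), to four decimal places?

Thin lens: 1/f = 1/dₒ + 1/dᵢ → 1/dᵢ = 1/115 − 1/933 = 0.0076238 mm⁻¹, so dᵢ ≈ 131.1675 mm.
Magnification m = dᵢ/dₒ = 131.1675/933 ≈ 0.14059.

0.1406×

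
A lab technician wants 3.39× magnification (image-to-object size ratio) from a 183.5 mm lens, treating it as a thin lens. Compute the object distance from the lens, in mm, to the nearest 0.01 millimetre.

237.63 mm

With m = dᵢ/dₒ and 1/f = 1/dₒ + 1/dᵢ, substituting dᵢ = m·dₒ gives 1/f = (1 + 1/m)/dₒ, hence dₒ = f·(1 + 1/m).
dₒ = 183.5 × (1 + 1/3.39) = 183.5 × 1.29499 ≈ 237.630 mm.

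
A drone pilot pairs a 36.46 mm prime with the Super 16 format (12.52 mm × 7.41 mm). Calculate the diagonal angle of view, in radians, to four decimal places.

Sensor diagonal = √(12.52² + 7.41²) = √211.6585 ≈ 14.5485 mm.
Angle of view α = 2·arctan(d/2f) with d = 14.5485 mm and f = 36.46 mm.
d/2f = 0.19951; arctan(0.19951) ≈ 0.1969 rad, so α ≈ 0.3939 rad.

0.3939 rad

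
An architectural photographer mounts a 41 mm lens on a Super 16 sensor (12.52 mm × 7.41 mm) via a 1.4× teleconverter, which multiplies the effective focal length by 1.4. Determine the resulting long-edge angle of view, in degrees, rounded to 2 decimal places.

Effective focal length f = 41 × 1.4 = 57.4 mm.
α = 2·arctan(12.52 / (2 × 57.4)) = 2·arctan(0.10906) ≈ 12.4481°.

12.45°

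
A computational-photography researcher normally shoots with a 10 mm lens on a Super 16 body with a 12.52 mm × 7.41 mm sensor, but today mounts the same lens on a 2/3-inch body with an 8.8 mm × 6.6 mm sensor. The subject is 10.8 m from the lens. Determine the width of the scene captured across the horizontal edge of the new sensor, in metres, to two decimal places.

The focal length stays 10 mm; the relevant sensor dimension is now w = 8.8 mm. Object distance dₒ = 10.8 m = 10800 mm.
Thin-lens field width W = w·(dₒ − f)/f = 8.8 × (10800 − 10)/10 ≈ 9495.200 mm = 9.4952 m.

9.50 m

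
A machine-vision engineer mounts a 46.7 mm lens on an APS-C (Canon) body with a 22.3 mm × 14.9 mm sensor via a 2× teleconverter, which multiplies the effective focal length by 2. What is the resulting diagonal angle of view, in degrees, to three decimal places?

16.341°

Effective focal length f = 46.7 × 2 = 93.4 mm.
Sensor diagonal = √(22.3² + 14.9²) = √719.3000 ≈ 26.8198 mm.
α = 2·arctan(26.820 / (2 × 93.4)) = 2·arctan(0.14357) ≈ 16.3408°.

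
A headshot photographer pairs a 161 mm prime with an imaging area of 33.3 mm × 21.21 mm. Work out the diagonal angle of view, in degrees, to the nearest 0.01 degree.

Sensor diagonal = √(33.3² + 21.21²) = √1558.7541 ≈ 39.4811 mm.
Angle of view α = 2·arctan(d/2f) with d = 39.4811 mm and f = 161 mm.
d/2f = 0.12261; arctan(0.12261) ≈ 6.9903°, so α ≈ 13.9805°.

13.98°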